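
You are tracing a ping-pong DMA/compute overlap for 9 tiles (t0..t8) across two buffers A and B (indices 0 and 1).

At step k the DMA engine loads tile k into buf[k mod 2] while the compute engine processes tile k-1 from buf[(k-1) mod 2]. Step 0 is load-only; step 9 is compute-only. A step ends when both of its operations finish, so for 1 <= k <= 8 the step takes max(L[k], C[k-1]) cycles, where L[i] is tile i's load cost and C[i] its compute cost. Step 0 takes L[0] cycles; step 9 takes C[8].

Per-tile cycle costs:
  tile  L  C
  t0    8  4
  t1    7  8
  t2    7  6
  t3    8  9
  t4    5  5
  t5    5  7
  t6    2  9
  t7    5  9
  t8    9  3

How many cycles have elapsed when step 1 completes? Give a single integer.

[0] DMA t0→A (8c) ∥ CU idle ⇒ 8c, clock 8
[1] DMA t1→B (7c) ∥ CU A:t0 (4c) ⇒ 7c, clock 15
[2] DMA t2→A (7c) ∥ CU B:t1 (8c) ⇒ 8c, clock 23
[3] DMA t3→B (8c) ∥ CU A:t2 (6c) ⇒ 8c, clock 31
[4] DMA t4→A (5c) ∥ CU B:t3 (9c) ⇒ 9c, clock 40
[5] DMA t5→B (5c) ∥ CU A:t4 (5c) ⇒ 5c, clock 45
[6] DMA t6→A (2c) ∥ CU B:t5 (7c) ⇒ 7c, clock 52
[7] DMA t7→B (5c) ∥ CU A:t6 (9c) ⇒ 9c, clock 61
[8] DMA t8→A (9c) ∥ CU B:t7 (9c) ⇒ 9c, clock 70
[9] DMA idle ∥ CU A:t8 (3c) ⇒ 3c, clock 73

end_cycle[1] = 15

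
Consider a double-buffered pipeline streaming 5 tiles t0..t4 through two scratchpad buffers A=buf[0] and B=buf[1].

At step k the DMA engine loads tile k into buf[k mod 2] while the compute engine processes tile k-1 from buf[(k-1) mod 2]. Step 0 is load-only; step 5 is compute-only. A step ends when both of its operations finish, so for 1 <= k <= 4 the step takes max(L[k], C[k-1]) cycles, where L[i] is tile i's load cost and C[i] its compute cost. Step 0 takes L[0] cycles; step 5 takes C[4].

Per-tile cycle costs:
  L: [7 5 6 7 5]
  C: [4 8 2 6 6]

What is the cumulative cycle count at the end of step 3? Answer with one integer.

end_cycle[3] = 27

[0] DMA t0→A (7c) ∥ CU idle ⇒ 7c, clock 7
[1] DMA t1→B (5c) ∥ CU A:t0 (4c) ⇒ 5c, clock 12
[2] DMA t2→A (6c) ∥ CU B:t1 (8c) ⇒ 8c, clock 20
[3] DMA t3→B (7c) ∥ CU A:t2 (2c) ⇒ 7c, clock 27
[4] DMA t4→A (5c) ∥ CU B:t3 (6c) ⇒ 6c, clock 33
[5] DMA idle ∥ CU A:t4 (6c) ⇒ 6c, clock 39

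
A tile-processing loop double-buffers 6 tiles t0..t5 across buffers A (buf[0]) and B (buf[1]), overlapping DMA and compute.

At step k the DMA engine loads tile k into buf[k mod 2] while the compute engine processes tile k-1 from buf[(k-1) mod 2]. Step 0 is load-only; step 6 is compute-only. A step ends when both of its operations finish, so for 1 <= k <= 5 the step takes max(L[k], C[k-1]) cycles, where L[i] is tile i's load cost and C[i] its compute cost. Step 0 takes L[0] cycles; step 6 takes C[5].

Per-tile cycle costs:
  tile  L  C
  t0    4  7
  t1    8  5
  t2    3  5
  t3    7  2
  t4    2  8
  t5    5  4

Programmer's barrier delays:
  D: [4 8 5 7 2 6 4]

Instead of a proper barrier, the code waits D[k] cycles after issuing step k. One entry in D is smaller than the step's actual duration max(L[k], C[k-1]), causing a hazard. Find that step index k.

hazard at step 5

[0] required=L[0]=4=4 vs D=4 ok
[1] required=max(L[1]=8,C[0]=7)=8 vs D=8 ok
[2] required=max(L[2]=3,C[1]=5)=5 vs D=5 ok
[3] required=max(L[3]=7,C[2]=5)=7 vs D=7 ok
[4] required=max(L[4]=2,C[3]=2)=2 vs D=2 ok
[5] required=max(L[5]=5,C[4]=8)=8 vs D=6 SHORT
[6] required=C[5]=4=4 vs D=4 ok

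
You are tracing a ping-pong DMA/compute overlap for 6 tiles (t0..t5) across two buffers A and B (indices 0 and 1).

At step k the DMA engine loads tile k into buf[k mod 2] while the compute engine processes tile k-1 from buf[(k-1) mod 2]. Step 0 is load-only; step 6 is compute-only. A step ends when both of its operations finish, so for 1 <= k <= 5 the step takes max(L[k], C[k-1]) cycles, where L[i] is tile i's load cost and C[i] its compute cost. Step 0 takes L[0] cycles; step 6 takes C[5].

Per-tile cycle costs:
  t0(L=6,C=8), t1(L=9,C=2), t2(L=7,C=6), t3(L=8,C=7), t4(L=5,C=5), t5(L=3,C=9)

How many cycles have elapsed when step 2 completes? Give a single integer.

[0] DMA t0→A (6c) ∥ CU idle ⇒ 6c, clock 6
[1] DMA t1→B (9c) ∥ CU A:t0 (8c) ⇒ 9c, clock 15
[2] DMA t2→A (7c) ∥ CU B:t1 (2c) ⇒ 7c, clock 22
[3] DMA t3→B (8c) ∥ CU A:t2 (6c) ⇒ 8c, clock 30
[4] DMA t4→A (5c) ∥ CU B:t3 (7c) ⇒ 7c, clock 37
[5] DMA t5→B (3c) ∥ CU A:t4 (5c) ⇒ 5c, clock 42
[6] DMA idle ∥ CU B:t5 (9c) ⇒ 9c, clock 51

end_cycle[2] = 22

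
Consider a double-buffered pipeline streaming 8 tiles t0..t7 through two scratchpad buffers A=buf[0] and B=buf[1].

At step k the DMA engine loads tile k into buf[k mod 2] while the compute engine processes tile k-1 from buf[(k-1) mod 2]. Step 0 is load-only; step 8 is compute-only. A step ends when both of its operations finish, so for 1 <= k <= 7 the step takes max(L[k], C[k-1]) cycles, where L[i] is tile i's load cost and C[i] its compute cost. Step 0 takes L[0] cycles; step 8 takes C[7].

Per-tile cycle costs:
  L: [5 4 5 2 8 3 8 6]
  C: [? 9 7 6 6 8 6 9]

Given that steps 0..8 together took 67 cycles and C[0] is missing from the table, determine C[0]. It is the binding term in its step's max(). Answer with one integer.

step 0 | dur = L[0]=5 = 5
step 1 | dur = max(L[1]=4, C[0]=?) = C[0]  (unknown; binding)
step 2 | dur = max(L[2]=5, C[1]=9) = 9
step 3 | dur = max(L[3]=2, C[2]=7) = 7
step 4 | dur = max(L[4]=8, C[3]=6) = 8
step 5 | dur = max(L[5]=3, C[4]=6) = 6
step 6 | dur = max(L[6]=8, C[5]=8) = 8
step 7 | dur = max(L[7]=6, C[6]=6) = 6
step 8 | dur = C[7]=9 = 9
sum of known step durations = 58
dur[1] = total - known = 67 - 58 = 9
C[0] is the binding max in step 1, so C[0] = dur[1] = 9

C[0] = 9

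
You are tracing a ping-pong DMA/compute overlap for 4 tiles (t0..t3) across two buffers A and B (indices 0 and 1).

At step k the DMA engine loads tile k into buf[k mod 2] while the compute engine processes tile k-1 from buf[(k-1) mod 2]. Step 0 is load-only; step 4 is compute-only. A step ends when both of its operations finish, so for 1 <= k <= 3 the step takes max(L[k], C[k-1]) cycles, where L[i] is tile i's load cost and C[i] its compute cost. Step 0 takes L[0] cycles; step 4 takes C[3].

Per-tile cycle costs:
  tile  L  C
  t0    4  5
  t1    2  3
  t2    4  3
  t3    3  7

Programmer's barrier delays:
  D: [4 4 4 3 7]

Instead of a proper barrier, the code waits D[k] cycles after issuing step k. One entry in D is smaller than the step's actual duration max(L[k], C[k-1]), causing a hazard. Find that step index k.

k=0 barrier L[0]=4→4c, D[0]=4 ok
k=1 barrier max(L[1]=2,C[0]=5)→5c, D[1]=4 SHORT
k=2 barrier max(L[2]=4,C[1]=3)→4c, D[2]=4 ok
k=3 barrier max(L[3]=3,C[2]=3)→3c, D[3]=3 ok
k=4 barrier C[3]=7→7c, D[4]=7 ok

hazard at step 1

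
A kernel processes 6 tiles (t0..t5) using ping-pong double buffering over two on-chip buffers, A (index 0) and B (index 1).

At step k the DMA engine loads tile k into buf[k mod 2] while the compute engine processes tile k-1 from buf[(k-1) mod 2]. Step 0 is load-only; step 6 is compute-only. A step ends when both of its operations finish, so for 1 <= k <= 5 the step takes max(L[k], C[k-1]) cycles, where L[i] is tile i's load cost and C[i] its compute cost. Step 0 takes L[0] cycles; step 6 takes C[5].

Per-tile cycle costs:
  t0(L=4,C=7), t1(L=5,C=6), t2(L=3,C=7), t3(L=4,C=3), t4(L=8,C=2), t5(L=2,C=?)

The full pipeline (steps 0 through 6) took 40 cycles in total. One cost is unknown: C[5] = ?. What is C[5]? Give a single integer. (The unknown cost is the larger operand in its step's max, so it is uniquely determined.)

step 0 = dur = L[0]=4 = 4
step 1 = dur = max(L[1]=5, C[0]=7) = 7
step 2 = dur = max(L[2]=3, C[1]=6) = 6
step 3 = dur = max(L[3]=4, C[2]=7) = 7
step 4 = dur = max(L[4]=8, C[3]=3) = 8
step 5 = dur = max(L[5]=2, C[4]=2) = 2
step 6 = dur = C[5]=? = C[5]  (unknown; binding)
sum of known step durations = 34
dur[6] = total - known = 40 - 34 = 6
C[5] is the binding max in step 6, so C[5] = dur[6] = 6

C[5] = 6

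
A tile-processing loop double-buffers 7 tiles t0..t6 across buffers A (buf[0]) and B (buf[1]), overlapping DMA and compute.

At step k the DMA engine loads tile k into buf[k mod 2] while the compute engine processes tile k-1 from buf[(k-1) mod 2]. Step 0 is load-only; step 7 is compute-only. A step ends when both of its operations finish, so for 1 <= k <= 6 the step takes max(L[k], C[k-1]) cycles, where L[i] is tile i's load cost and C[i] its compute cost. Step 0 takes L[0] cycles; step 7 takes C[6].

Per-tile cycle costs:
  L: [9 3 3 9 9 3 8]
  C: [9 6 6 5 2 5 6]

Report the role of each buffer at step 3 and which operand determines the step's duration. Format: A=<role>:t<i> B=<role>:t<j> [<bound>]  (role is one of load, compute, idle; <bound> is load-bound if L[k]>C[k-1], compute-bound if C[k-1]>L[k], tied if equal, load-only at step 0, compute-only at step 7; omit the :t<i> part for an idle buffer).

k=0 load=t0/9c comp=- wait=9 total=9
k=1 load=t1/3c comp=t0/9c wait=9 total=18
k=2 load=t2/3c comp=t1/6c wait=6 total=24
k=3 load=t3/9c comp=t2/6c wait=9 total=33
k=4 load=t4/9c comp=t3/5c wait=9 total=42
k=5 load=t5/3c comp=t4/2c wait=3 total=45
k=6 load=t6/8c comp=t5/5c wait=8 total=53
k=7 load=- comp=t6/6c wait=6 total=59

step 3: A=compute:t2 B=load:t3 [load-bound]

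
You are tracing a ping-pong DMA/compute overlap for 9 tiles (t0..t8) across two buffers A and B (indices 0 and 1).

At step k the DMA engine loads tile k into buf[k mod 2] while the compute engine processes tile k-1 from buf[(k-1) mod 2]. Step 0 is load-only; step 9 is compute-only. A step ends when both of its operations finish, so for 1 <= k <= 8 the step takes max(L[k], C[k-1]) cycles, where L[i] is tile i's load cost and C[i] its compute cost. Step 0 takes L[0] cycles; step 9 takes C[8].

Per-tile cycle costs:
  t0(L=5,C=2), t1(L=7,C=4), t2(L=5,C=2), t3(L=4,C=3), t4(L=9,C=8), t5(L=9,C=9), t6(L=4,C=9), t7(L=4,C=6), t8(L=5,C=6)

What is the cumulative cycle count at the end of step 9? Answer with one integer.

[0] DMA t0→A (5c) ∥ CU idle ⇒ 5c, clock 5
[1] DMA t1→B (7c) ∥ CU A:t0 (2c) ⇒ 7c, clock 12
[2] DMA t2→A (5c) ∥ CU B:t1 (4c) ⇒ 5c, clock 17
[3] DMA t3→B (4c) ∥ CU A:t2 (2c) ⇒ 4c, clock 21
[4] DMA t4→A (9c) ∥ CU B:t3 (3c) ⇒ 9c, clock 30
[5] DMA t5→B (9c) ∥ CU A:t4 (8c) ⇒ 9c, clock 39
[6] DMA t6→A (4c) ∥ CU B:t5 (9c) ⇒ 9c, clock 48
[7] DMA t7→B (4c) ∥ CU A:t6 (9c) ⇒ 9c, clock 57
[8] DMA t8→A (5c) ∥ CU B:t7 (6c) ⇒ 6c, clock 63
[9] DMA idle ∥ CU A:t8 (6c) ⇒ 6c, clock 69

end_cycle[9] = 69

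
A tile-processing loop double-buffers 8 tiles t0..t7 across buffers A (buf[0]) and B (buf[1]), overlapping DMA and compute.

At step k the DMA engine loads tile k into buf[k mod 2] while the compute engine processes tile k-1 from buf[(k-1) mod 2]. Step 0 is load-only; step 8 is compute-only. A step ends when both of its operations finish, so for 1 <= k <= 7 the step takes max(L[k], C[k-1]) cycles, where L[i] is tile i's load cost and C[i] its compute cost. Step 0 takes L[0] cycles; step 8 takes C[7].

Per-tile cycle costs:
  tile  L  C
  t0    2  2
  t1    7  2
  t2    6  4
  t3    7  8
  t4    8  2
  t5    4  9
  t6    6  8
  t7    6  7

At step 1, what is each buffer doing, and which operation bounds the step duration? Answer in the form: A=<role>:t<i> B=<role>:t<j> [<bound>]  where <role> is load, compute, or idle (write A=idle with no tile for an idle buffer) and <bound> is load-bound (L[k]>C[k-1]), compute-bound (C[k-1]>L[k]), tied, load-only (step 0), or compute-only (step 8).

step 1: A=compute:t0 B=load:t1 [load-bound]

  0. 2=2c; end=2; A:t0 B:-
  1. max(7,2)=7c; end=9; A:t0 B:t1
  2. max(6,2)=6c; end=15; A:t2 B:t1
  3. max(7,4)=7c; end=22; A:t2 B:t3
  4. max(8,8)=8c; end=30; A:t4 B:t3
  5. max(4,2)=4c; end=34; A:t4 B:t5
  6. max(6,9)=9c; end=43; A:t6 B:t5
  7. max(6,8)=8c; end=51; A:t6 B:t7
  8. 7=7c; end=58; A:t6 B:t7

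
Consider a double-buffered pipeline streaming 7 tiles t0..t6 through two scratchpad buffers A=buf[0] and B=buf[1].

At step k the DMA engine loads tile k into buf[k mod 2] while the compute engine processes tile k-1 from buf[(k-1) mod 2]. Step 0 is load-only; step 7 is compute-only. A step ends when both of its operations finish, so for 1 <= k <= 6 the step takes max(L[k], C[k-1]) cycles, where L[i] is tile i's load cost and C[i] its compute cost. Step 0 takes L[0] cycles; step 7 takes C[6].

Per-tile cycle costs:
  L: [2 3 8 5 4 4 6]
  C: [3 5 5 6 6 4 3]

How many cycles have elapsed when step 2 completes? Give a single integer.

[0] DMA t0→A (2c) ∥ CU idle ⇒ 2c, clock 2
[1] DMA t1→B (3c) ∥ CU A:t0 (3c) ⇒ 3c, clock 5
[2] DMA t2→A (8c) ∥ CU B:t1 (5c) ⇒ 8c, clock 13
[3] DMA t3→B (5c) ∥ CU A:t2 (5c) ⇒ 5c, clock 18
[4] DMA t4→A (4c) ∥ CU B:t3 (6c) ⇒ 6c, clock 24
[5] DMA t5→B (4c) ∥ CU A:t4 (6c) ⇒ 6c, clock 30
[6] DMA t6→A (6c) ∥ CU B:t5 (4c) ⇒ 6c, clock 36
[7] DMA idle ∥ CU A:t6 (3c) ⇒ 3c, clock 39

end_cycle[2] = 13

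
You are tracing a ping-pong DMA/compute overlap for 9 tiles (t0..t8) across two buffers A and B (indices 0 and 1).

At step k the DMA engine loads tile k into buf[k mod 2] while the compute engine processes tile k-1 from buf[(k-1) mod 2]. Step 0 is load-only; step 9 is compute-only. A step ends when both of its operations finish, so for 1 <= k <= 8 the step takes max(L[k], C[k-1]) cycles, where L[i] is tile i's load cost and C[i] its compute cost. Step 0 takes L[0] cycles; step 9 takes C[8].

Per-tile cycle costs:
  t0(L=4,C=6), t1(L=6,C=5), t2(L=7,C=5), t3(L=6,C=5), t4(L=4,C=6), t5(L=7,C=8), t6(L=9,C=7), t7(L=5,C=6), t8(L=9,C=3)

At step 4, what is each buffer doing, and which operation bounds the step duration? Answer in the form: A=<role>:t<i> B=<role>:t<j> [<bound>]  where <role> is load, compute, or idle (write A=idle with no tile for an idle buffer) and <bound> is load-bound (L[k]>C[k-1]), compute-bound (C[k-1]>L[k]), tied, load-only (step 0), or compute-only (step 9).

step 4: A=load:t4 B=compute:t3 [compute-bound]

[0] DMA t0→A (4c) ∥ CU idle ⇒ 4c, clock 4
[1] DMA t1→B (6c) ∥ CU A:t0 (6c) ⇒ 6c, clock 10
[2] DMA t2→A (7c) ∥ CU B:t1 (5c) ⇒ 7c, clock 17
[3] DMA t3→B (6c) ∥ CU A:t2 (5c) ⇒ 6c, clock 23
[4] DMA t4→A (4c) ∥ CU B:t3 (5c) ⇒ 5c, clock 28
[5] DMA t5→B (7c) ∥ CU A:t4 (6c) ⇒ 7c, clock 35
[6] DMA t6→A (9c) ∥ CU B:t5 (8c) ⇒ 9c, clock 44
[7] DMA t7→B (5c) ∥ CU A:t6 (7c) ⇒ 7c, clock 51
[8] DMA t8→A (9c) ∥ CU B:t7 (6c) ⇒ 9c, clock 60
[9] DMA idle ∥ CU A:t8 (3c) ⇒ 3c, clock 63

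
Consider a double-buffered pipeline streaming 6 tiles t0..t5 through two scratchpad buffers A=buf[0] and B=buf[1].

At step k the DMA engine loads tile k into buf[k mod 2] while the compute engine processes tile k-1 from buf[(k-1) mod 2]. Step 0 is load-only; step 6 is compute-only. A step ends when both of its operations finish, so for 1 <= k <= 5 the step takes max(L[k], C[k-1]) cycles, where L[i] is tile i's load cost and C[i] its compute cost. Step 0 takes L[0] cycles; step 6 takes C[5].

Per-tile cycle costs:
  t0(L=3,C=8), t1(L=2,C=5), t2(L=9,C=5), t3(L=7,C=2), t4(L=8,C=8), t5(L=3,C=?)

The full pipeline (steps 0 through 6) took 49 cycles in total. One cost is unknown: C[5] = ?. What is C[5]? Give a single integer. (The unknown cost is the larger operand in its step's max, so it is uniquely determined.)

step 0: dur = L[0]=3 = 3
step 1: dur = max(L[1]=2, C[0]=8) = 8
step 2: dur = max(L[2]=9, C[1]=5) = 9
step 3: dur = max(L[3]=7, C[2]=5) = 7
step 4: dur = max(L[4]=8, C[3]=2) = 8
step 5: dur = max(L[5]=3, C[4]=8) = 8
step 6: dur = C[5]=? = C[5]  (unknown; binding)
sum of known step durations = 43
dur[6] = total - known = 49 - 43 = 6
C[5] is the binding max in step 6, so C[5] = dur[6] = 6

C[5] = 6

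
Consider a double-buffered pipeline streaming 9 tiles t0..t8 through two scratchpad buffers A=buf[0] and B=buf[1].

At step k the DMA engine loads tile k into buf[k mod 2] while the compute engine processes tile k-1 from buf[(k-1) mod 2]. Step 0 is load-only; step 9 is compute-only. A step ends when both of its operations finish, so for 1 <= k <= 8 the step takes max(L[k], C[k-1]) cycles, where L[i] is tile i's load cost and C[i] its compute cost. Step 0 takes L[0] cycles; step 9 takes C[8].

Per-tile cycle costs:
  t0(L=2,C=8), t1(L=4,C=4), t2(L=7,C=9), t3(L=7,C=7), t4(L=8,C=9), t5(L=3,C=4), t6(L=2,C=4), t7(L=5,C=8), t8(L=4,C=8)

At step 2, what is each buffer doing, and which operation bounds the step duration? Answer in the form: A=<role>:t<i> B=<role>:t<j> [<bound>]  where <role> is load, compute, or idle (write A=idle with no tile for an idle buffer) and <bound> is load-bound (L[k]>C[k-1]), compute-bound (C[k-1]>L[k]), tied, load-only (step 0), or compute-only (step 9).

[0] DMA t0→A (2c) ∥ CU idle ⇒ 2c, clock 2
[1] DMA t1→B (4c) ∥ CU A:t0 (8c) ⇒ 8c, clock 10
[2] DMA t2→A (7c) ∥ CU B:t1 (4c) ⇒ 7c, clock 17
[3] DMA t3→B (7c) ∥ CU A:t2 (9c) ⇒ 9c, clock 26
[4] DMA t4→A (8c) ∥ CU B:t3 (7c) ⇒ 8c, clock 34
[5] DMA t5→B (3c) ∥ CU A:t4 (9c) ⇒ 9c, clock 43
[6] DMA t6→A (2c) ∥ CU B:t5 (4c) ⇒ 4c, clock 47
[7] DMA t7→B (5c) ∥ CU A:t6 (4c) ⇒ 5c, clock 52
[8] DMA t8→A (4c) ∥ CU B:t7 (8c) ⇒ 8c, clock 60
[9] DMA idle ∥ CU A:t8 (8c) ⇒ 8c, clock 68

step 2: A=load:t2 B=compute:t1 [load-bound]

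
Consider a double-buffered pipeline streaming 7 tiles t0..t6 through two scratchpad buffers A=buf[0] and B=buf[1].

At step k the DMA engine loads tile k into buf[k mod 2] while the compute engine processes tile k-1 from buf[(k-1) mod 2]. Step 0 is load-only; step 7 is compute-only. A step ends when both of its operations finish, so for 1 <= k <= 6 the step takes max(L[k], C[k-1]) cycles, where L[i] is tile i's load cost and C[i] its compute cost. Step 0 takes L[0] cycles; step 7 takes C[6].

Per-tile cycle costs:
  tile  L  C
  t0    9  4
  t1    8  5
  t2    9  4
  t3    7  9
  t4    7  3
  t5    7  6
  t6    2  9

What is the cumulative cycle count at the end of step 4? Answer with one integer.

step 0: L[0]=9 → dur=9, Σ=9 | A=load:t0 B=idle [load-only]
step 1: L[1]=8 C[0]=4 → dur=8, Σ=17 | A=compute:t0 B=load:t1 [load-bound]
step 2: L[2]=9 C[1]=5 → dur=9, Σ=26 | A=load:t2 B=compute:t1 [load-bound]
step 3: L[3]=7 C[2]=4 → dur=7, Σ=33 | A=compute:t2 B=load:t3 [load-bound]
step 4: L[4]=7 C[3]=9 → dur=9, Σ=42 | A=load:t4 B=compute:t3 [compute-bound]
step 5: L[5]=7 C[4]=3 → dur=7, Σ=49 | A=compute:t4 B=load:t5 [load-bound]
step 6: L[6]=2 C[5]=6 → dur=6, Σ=55 | A=load:t6 B=compute:t5 [compute-bound]
step 7: C[6]=9 → dur=9, Σ=64 | A=compute:t6 B=idle [compute-only]

end_cycle[4] = 42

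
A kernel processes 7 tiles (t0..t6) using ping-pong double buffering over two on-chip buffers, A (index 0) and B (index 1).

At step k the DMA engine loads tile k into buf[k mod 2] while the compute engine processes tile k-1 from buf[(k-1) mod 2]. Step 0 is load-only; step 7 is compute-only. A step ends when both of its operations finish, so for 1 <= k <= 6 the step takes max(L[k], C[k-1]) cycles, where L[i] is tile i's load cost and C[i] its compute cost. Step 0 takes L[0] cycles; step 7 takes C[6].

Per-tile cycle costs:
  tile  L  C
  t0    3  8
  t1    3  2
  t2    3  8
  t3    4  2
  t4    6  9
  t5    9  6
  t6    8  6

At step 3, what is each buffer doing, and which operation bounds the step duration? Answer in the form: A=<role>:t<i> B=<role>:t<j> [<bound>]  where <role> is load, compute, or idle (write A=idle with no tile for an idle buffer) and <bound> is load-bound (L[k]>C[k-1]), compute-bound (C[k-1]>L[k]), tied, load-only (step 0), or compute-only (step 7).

  0. 3=3c; end=3; A:t0 B:-
  1. max(3,8)=8c; end=11; A:t0 B:t1
  2. max(3,2)=3c; end=14; A:t2 B:t1
  3. max(4,8)=8c; end=22; A:t2 B:t3
  4. max(6,2)=6c; end=28; A:t4 B:t3
  5. max(9,9)=9c; end=37; A:t4 B:t5
  6. max(8,6)=8c; end=45; A:t6 B:t5
  7. 6=6c; end=51; A:t6 B:t5

step 3: A=compute:t2 B=load:t3 [compute-bound]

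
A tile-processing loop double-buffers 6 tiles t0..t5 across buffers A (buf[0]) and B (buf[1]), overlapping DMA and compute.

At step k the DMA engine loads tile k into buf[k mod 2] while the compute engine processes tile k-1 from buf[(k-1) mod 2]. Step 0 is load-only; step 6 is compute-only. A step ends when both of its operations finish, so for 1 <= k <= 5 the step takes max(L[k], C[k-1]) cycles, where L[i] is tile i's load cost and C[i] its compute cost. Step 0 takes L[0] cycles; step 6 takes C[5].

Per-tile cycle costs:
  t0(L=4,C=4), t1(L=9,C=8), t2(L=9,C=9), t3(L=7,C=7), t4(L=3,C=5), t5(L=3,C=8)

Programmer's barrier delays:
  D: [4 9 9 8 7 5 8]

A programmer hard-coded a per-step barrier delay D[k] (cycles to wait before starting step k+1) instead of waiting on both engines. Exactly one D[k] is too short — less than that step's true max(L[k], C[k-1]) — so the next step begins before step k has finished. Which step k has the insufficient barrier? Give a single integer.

step 0: need L[0]=4 = 4; D[0]=4 ok
step 1: need max(L[1]=9,C[0]=4) = 9; D[1]=9 ok
step 2: need max(L[2]=9,C[1]=8) = 9; D[2]=9 ok
step 3: need max(L[3]=7,C[2]=9) = 9; D[3]=8 SHORT
step 4: need max(L[4]=3,C[3]=7) = 7; D[4]=7 ok
step 5: need max(L[5]=3,C[4]=5) = 5; D[5]=5 ok
step 6: need C[5]=8 = 8; D[6]=8 ok

hazard at step 3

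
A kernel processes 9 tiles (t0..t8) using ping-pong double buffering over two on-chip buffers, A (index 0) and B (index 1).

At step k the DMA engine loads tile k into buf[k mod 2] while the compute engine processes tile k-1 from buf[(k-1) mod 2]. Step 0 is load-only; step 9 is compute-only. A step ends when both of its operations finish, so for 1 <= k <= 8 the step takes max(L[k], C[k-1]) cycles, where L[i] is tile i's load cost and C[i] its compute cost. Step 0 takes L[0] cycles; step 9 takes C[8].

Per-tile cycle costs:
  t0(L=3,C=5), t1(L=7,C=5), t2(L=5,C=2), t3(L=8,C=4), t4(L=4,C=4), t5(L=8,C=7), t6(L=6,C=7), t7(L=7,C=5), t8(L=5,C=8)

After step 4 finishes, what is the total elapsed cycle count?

[0] DMA t0→A (3c) ∥ CU idle ⇒ 3c, clock 3
[1] DMA t1→B (7c) ∥ CU A:t0 (5c) ⇒ 7c, clock 10
[2] DMA t2→A (5c) ∥ CU B:t1 (5c) ⇒ 5c, clock 15
[3] DMA t3→B (8c) ∥ CU A:t2 (2c) ⇒ 8c, clock 23
[4] DMA t4→A (4c) ∥ CU B:t3 (4c) ⇒ 4c, clock 27
[5] DMA t5→B (8c) ∥ CU A:t4 (4c) ⇒ 8c, clock 35
[6] DMA t6→A (6c) ∥ CU B:t5 (7c) ⇒ 7c, clock 42
[7] DMA t7→B (7c) ∥ CU A:t6 (7c) ⇒ 7c, clock 49
[8] DMA t8→A (5c) ∥ CU B:t7 (5c) ⇒ 5c, clock 54
[9] DMA idle ∥ CU A:t8 (8c) ⇒ 8c, clock 62

end_cycle[4] = 27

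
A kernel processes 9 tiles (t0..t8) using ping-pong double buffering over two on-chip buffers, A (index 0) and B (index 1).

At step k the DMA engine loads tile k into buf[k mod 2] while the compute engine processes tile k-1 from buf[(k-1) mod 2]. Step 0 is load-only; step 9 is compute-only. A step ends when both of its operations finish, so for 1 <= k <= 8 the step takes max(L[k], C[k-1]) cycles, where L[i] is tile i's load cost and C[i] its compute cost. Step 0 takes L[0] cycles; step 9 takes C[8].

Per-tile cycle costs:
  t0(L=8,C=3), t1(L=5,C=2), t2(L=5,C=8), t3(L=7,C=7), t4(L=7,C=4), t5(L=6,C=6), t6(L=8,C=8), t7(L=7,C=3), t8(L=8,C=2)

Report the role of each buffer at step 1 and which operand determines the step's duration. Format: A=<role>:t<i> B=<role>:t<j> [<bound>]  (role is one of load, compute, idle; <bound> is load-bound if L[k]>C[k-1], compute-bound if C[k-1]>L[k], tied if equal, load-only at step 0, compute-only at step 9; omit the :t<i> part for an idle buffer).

  0. 8=8c; end=8; A:t0 B:-
  1. max(5,3)=5c; end=13; A:t0 B:t1
  2. max(5,2)=5c; end=18; A:t2 B:t1
  3. max(7,8)=8c; end=26; A:t2 B:t3
  4. max(7,7)=7c; end=33; A:t4 B:t3
  5. max(6,4)=6c; end=39; A:t4 B:t5
  6. max(8,6)=8c; end=47; A:t6 B:t5
  7. max(7,8)=8c; end=55; A:t6 B:t7
  8. max(8,3)=8c; end=63; A:t8 B:t7
  9. 2=2c; end=65; A:t8 B:t7

step 1: A=compute:t0 B=load:t1 [load-bound]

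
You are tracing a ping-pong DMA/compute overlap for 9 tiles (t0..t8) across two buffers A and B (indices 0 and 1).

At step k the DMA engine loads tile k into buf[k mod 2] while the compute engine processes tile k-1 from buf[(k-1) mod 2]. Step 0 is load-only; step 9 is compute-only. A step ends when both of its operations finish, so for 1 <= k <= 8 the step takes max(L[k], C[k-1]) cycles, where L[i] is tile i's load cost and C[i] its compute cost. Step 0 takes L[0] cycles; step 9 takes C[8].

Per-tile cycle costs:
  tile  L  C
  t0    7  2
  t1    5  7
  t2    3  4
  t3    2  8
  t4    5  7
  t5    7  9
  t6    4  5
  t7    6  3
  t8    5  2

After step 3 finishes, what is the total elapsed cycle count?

[0] DMA t0→A (7c) ∥ CU idle ⇒ 7c, clock 7
[1] DMA t1→B (5c) ∥ CU A:t0 (2c) ⇒ 5c, clock 12
[2] DMA t2→A (3c) ∥ CU B:t1 (7c) ⇒ 7c, clock 19
[3] DMA t3→B (2c) ∥ CU A:t2 (4c) ⇒ 4c, clock 23
[4] DMA t4→A (5c) ∥ CU B:t3 (8c) ⇒ 8c, clock 31
[5] DMA t5→B (7c) ∥ CU A:t4 (7c) ⇒ 7c, clock 38
[6] DMA t6→A (4c) ∥ CU B:t5 (9c) ⇒ 9c, clock 47
[7] DMA t7→B (6c) ∥ CU A:t6 (5c) ⇒ 6c, clock 53
[8] DMA t8→A (5c) ∥ CU B:t7 (3c) ⇒ 5c, clock 58
[9] DMA idle ∥ CU A:t8 (2c) ⇒ 2c, clock 60

end_cycle[3] = 23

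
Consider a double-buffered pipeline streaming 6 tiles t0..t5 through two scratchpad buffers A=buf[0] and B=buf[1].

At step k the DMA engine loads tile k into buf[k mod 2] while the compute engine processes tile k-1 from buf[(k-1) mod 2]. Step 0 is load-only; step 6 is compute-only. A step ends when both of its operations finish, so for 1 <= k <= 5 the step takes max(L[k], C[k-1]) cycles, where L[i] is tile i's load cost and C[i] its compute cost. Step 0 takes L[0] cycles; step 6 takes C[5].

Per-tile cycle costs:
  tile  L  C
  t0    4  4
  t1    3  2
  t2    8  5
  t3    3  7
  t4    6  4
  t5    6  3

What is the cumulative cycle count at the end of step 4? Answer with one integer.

[0] DMA t0→A (4c) ∥ CU idle ⇒ 4c, clock 4
[1] DMA t1→B (3c) ∥ CU A:t0 (4c) ⇒ 4c, clock 8
[2] DMA t2→A (8c) ∥ CU B:t1 (2c) ⇒ 8c, clock 16
[3] DMA t3→B (3c) ∥ CU A:t2 (5c) ⇒ 5c, clock 21
[4] DMA t4→A (6c) ∥ CU B:t3 (7c) ⇒ 7c, clock 28
[5] DMA t5→B (6c) ∥ CU A:t4 (4c) ⇒ 6c, clock 34
[6] DMA idle ∥ CU B:t5 (3c) ⇒ 3c, clock 37

end_cycle[4] = 28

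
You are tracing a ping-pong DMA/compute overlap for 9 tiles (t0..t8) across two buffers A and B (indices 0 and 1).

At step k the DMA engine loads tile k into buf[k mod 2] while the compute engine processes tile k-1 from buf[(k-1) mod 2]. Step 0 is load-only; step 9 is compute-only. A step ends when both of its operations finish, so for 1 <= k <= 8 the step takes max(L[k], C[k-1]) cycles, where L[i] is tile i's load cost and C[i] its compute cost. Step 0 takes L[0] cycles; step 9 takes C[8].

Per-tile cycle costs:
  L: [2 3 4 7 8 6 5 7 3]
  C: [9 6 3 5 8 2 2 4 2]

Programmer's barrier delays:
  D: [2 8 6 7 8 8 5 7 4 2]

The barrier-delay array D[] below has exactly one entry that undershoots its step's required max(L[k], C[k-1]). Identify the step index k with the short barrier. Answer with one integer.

hazard at step 1

[0] required=L[0]=2=2 vs D=2 ok
[1] required=max(L[1]=3,C[0]=9)=9 vs D=8 SHORT
[2] required=max(L[2]=4,C[1]=6)=6 vs D=6 ok
[3] required=max(L[3]=7,C[2]=3)=7 vs D=7 ok
[4] required=max(L[4]=8,C[3]=5)=8 vs D=8 ok
[5] required=max(L[5]=6,C[4]=8)=8 vs D=8 ok
[6] required=max(L[6]=5,C[5]=2)=5 vs D=5 ok
[7] required=max(L[7]=7,C[6]=2)=7 vs D=7 ok
[8] required=max(L[8]=3,C[7]=4)=4 vs D=4 ok
[9] required=C[8]=2=2 vs D=2 ok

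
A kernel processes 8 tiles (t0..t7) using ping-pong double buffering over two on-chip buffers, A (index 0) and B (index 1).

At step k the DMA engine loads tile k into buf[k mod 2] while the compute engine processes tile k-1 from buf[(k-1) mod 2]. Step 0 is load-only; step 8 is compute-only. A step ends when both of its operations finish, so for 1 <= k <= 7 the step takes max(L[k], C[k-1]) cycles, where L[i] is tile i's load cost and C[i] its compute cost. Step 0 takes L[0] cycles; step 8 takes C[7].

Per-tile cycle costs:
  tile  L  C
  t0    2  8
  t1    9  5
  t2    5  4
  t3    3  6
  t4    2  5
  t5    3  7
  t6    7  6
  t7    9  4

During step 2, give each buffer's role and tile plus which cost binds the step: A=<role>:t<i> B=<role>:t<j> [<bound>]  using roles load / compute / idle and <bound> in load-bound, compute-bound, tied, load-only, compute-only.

step 0: L[0]=2 → dur=2, Σ=2 | A=load:t0 B=idle [load-only]
step 1: L[1]=9 C[0]=8 → dur=9, Σ=11 | A=compute:t0 B=load:t1 [load-bound]
step 2: L[2]=5 C[1]=5 → dur=5, Σ=16 | A=load:t2 B=compute:t1 [tied]
step 3: L[3]=3 C[2]=4 → dur=4, Σ=20 | A=compute:t2 B=load:t3 [compute-bound]
step 4: L[4]=2 C[3]=6 → dur=6, Σ=26 | A=load:t4 B=compute:t3 [compute-bound]
step 5: L[5]=3 C[4]=5 → dur=5, Σ=31 | A=compute:t4 B=load:t5 [compute-bound]
step 6: L[6]=7 C[5]=7 → dur=7, Σ=38 | A=load:t6 B=compute:t5 [tied]
step 7: L[7]=9 C[6]=6 → dur=9, Σ=47 | A=compute:t6 B=load:t7 [load-bound]
step 8: C[7]=4 → dur=4, Σ=51 | A=idle B=compute:t7 [compute-only]

step 2: A=load:t2 B=compute:t1 [tied]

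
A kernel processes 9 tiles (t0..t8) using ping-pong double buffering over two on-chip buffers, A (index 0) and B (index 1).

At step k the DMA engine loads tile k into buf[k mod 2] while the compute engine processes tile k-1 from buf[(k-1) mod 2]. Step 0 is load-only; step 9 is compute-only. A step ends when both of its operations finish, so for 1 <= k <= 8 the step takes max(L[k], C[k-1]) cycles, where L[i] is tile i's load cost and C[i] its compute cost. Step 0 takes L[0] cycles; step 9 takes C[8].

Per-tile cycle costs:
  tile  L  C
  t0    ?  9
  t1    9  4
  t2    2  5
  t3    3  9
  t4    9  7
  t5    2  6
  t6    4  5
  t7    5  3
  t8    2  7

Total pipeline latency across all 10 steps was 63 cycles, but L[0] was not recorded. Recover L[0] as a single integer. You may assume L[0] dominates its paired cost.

step 0 = dur = L[0]=? = L[0]  (unknown; binding)
step 1 = dur = max(L[1]=9, C[0]=9) = 9
step 2 = dur = max(L[2]=2, C[1]=4) = 4
step 3 = dur = max(L[3]=3, C[2]=5) = 5
step 4 = dur = max(L[4]=9, C[3]=9) = 9
step 5 = dur = max(L[5]=2, C[4]=7) = 7
step 6 = dur = max(L[6]=4, C[5]=6) = 6
step 7 = dur = max(L[7]=5, C[6]=5) = 5
step 8 = dur = max(L[8]=2, C[7]=3) = 3
step 9 = dur = C[8]=7 = 7
sum of known step durations = 55
dur[0] = total - known = 63 - 55 = 8
L[0] is the binding max in step 0, so L[0] = dur[0] = 8

L[0] = 8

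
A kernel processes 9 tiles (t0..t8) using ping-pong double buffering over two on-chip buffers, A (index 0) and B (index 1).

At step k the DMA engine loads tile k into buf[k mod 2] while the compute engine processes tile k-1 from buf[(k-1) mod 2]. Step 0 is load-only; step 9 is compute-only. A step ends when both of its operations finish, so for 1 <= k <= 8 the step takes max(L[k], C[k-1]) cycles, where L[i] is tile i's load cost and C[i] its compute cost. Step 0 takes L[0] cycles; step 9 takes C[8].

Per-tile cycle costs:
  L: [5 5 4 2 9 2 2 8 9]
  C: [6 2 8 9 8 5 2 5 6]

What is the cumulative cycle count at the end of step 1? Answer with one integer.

k=0 load=t0/5c comp=- wait=5 total=5
k=1 load=t1/5c comp=t0/6c wait=6 total=11
k=2 load=t2/4c comp=t1/2c wait=4 total=15
k=3 load=t3/2c comp=t2/8c wait=8 total=23
k=4 load=t4/9c comp=t3/9c wait=9 total=32
k=5 load=t5/2c comp=t4/8c wait=8 total=40
k=6 load=t6/2c comp=t5/5c wait=5 total=45
k=7 load=t7/8c comp=t6/2c wait=8 total=53
k=8 load=t8/9c comp=t7/5c wait=9 total=62
k=9 load=- comp=t8/6c wait=6 total=68

end_cycle[1] = 11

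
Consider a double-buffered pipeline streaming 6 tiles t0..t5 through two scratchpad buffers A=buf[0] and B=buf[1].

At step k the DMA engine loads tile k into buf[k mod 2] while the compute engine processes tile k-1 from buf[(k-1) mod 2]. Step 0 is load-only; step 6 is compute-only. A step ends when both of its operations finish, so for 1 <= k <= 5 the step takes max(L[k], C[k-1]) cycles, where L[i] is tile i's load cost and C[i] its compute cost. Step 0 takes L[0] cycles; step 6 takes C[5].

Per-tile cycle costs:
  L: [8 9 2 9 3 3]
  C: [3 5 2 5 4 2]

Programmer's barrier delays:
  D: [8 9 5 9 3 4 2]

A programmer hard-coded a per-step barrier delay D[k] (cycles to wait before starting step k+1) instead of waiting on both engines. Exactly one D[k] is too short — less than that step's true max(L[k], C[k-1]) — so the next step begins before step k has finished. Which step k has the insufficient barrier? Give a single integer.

step 0: need L[0]=8 = 8; D[0]=8 ok
step 1: need max(L[1]=9,C[0]=3) = 9; D[1]=9 ok
step 2: need max(L[2]=2,C[1]=5) = 5; D[2]=5 ok
step 3: need max(L[3]=9,C[2]=2) = 9; D[3]=9 ok
step 4: need max(L[4]=3,C[3]=5) = 5; D[4]=3 SHORT
step 5: need max(L[5]=3,C[4]=4) = 4; D[5]=4 ok
step 6: need C[5]=2 = 2; D[6]=2 ok

hazard at step 4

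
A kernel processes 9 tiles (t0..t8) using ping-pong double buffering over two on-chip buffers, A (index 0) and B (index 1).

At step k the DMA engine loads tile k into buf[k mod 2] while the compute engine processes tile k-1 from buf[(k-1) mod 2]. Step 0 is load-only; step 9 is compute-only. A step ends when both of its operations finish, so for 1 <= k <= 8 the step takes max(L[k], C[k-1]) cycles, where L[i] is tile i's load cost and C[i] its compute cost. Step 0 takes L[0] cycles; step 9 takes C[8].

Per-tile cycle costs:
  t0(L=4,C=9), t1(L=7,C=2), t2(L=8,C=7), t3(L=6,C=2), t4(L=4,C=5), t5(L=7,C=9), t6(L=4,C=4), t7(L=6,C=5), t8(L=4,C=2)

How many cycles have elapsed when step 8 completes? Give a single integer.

  0. 4=4c; end=4; A:t0 B:-
  1. max(7,9)=9c; end=13; A:t0 B:t1
  2. max(8,2)=8c; end=21; A:t2 B:t1
  3. max(6,7)=7c; end=28; A:t2 B:t3
  4. max(4,2)=4c; end=32; A:t4 B:t3
  5. max(7,5)=7c; end=39; A:t4 B:t5
  6. max(4,9)=9c; end=48; A:t6 B:t5
  7. max(6,4)=6c; end=54; A:t6 B:t7
  8. max(4,5)=5c; end=59; A:t8 B:t7
  9. 2=2c; end=61; A:t8 B:t7

end_cycle[8] = 59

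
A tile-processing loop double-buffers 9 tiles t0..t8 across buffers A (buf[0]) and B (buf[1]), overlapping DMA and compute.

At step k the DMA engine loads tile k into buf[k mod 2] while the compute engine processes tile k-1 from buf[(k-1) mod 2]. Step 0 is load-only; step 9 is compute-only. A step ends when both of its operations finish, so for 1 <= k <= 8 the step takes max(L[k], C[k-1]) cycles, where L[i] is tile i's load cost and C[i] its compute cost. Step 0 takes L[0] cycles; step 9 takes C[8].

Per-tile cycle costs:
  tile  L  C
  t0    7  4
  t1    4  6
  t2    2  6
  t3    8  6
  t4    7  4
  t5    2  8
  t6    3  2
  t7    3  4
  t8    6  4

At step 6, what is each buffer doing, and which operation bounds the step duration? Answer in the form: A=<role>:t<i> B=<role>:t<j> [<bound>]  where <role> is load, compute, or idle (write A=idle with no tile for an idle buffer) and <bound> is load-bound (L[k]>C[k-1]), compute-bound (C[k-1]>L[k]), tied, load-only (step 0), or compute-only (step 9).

  0. 7=7c; end=7; A:t0 B:-
  1. max(4,4)=4c; end=11; A:t0 B:t1
  2. max(2,6)=6c; end=17; A:t2 B:t1
  3. max(8,6)=8c; end=25; A:t2 B:t3
  4. max(7,6)=7c; end=32; A:t4 B:t3
  5. max(2,4)=4c; end=36; A:t4 B:t5
  6. max(3,8)=8c; end=44; A:t6 B:t5
  7. max(3,2)=3c; end=47; A:t6 B:t7
  8. max(6,4)=6c; end=53; A:t8 B:t7
  9. 4=4c; end=57; A:t8 B:t7

step 6: A=load:t6 B=compute:t5 [compute-bound]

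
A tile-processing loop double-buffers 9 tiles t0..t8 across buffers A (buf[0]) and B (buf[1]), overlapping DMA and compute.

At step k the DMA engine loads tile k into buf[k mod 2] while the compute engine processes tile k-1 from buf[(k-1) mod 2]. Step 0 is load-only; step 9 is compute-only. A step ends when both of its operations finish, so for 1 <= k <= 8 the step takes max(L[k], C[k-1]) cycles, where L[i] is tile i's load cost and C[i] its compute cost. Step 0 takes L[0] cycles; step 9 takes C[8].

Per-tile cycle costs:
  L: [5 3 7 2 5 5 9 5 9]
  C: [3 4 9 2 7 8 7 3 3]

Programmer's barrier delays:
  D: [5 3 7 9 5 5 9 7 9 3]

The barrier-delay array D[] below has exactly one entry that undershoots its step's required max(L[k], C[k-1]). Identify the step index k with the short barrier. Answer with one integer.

hazard at step 5

k=0 barrier L[0]=5→5c, D[0]=5 ok
k=1 barrier max(L[1]=3,C[0]=3)→3c, D[1]=3 ok
k=2 barrier max(L[2]=7,C[1]=4)→7c, D[2]=7 ok
k=3 barrier max(L[3]=2,C[2]=9)→9c, D[3]=9 ok
k=4 barrier max(L[4]=5,C[3]=2)→5c, D[4]=5 ok
k=5 barrier max(L[5]=5,C[4]=7)→7c, D[5]=5 SHORT
k=6 barrier max(L[6]=9,C[5]=8)→9c, D[6]=9 ok
k=7 barrier max(L[7]=5,C[6]=7)→7c, D[7]=7 ok
k=8 barrier max(L[8]=9,C[7]=3)→9c, D[8]=9 ok
k=9 barrier C[8]=3→3c, D[9]=3 ok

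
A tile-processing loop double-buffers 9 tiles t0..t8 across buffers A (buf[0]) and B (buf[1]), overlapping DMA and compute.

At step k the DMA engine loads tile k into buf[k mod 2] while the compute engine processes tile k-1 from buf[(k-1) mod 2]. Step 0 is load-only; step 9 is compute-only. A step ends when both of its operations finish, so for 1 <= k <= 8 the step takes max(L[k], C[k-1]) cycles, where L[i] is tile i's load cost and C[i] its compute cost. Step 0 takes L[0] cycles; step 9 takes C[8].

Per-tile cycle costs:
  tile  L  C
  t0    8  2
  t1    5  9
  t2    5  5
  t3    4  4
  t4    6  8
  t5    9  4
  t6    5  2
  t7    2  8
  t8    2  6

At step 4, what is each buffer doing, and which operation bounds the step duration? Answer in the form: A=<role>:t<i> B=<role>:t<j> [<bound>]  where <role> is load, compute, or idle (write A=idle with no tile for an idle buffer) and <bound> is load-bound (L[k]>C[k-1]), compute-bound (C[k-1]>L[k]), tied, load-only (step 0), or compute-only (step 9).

step 4: A=load:t4 B=compute:t3 [load-bound]

step 0: L[0]=8 → dur=8, Σ=8 | A=load:t0 B=idle [load-only]
step 1: L[1]=5 C[0]=2 → dur=5, Σ=13 | A=compute:t0 B=load:t1 [load-bound]
step 2: L[2]=5 C[1]=9 → dur=9, Σ=22 | A=load:t2 B=compute:t1 [compute-bound]
step 3: L[3]=4 C[2]=5 → dur=5, Σ=27 | A=compute:t2 B=load:t3 [compute-bound]
step 4: L[4]=6 C[3]=4 → dur=6, Σ=33 | A=load:t4 B=compute:t3 [load-bound]
step 5: L[5]=9 C[4]=8 → dur=9, Σ=42 | A=compute:t4 B=load:t5 [load-bound]
step 6: L[6]=5 C[5]=4 → dur=5, Σ=47 | A=load:t6 B=compute:t5 [load-bound]
step 7: L[7]=2 C[6]=2 → dur=2, Σ=49 | A=compute:t6 B=load:t7 [tied]
step 8: L[8]=2 C[7]=8 → dur=8, Σ=57 | A=load:t8 B=compute:t7 [compute-bound]
step 9: C[8]=6 → dur=6, Σ=63 | A=compute:t8 B=idle [compute-only]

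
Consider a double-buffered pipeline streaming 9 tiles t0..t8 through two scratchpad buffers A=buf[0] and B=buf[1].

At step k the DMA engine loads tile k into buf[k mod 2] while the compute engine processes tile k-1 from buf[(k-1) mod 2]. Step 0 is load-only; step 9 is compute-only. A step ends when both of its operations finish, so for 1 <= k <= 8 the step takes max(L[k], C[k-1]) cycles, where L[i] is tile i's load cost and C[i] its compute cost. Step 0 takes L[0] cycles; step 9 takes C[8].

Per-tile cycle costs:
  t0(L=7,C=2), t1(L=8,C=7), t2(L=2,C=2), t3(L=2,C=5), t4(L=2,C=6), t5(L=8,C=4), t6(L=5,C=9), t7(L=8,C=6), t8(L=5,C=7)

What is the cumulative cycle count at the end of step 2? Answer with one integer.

end_cycle[2] = 22

  0. 7=7c; end=7; A:t0 B:-
  1. max(8,2)=8c; end=15; A:t0 B:t1
  2. max(2,7)=7c; end=22; A:t2 B:t1
  3. max(2,2)=2c; end=24; A:t2 B:t3
  4. max(2,5)=5c; end=29; A:t4 B:t3
  5. max(8,6)=8c; end=37; A:t4 B:t5
  6. max(5,4)=5c; end=42; A:t6 B:t5
  7. max(8,9)=9c; end=51; A:t6 B:t7
  8. max(5,6)=6c; end=57; A:t8 B:t7
  9. 7=7c; end=64; A:t8 B:t7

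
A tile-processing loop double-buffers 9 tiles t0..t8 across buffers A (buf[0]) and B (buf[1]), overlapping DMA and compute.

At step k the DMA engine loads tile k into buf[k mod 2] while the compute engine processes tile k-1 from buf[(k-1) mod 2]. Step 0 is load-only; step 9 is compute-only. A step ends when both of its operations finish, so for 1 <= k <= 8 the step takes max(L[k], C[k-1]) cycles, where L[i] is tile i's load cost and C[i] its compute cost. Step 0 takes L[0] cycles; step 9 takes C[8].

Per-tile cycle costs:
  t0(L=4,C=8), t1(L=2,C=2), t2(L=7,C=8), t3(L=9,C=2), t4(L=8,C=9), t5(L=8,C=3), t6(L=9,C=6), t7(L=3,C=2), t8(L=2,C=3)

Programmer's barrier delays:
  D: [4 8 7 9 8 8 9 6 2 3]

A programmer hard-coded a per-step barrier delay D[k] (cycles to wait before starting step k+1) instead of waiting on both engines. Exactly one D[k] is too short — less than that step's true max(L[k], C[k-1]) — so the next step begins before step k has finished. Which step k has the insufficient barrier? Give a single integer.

hazard at step 5

step 0: need L[0]=4 = 4; D[0]=4 ok
step 1: need max(L[1]=2,C[0]=8) = 8; D[1]=8 ok
step 2: need max(L[2]=7,C[1]=2) = 7; D[2]=7 ok
step 3: need max(L[3]=9,C[2]=8) = 9; D[3]=9 ok
step 4: need max(L[4]=8,C[3]=2) = 8; D[4]=8 ok
step 5: need max(L[5]=8,C[4]=9) = 9; D[5]=8 SHORT
step 6: need max(L[6]=9,C[5]=3) = 9; D[6]=9 ok
step 7: need max(L[7]=3,C[6]=6) = 6; D[7]=6 ok
step 8: need max(L[8]=2,C[7]=2) = 2; D[8]=2 ok
step 9: need C[8]=3 = 3; D[9]=3 ok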